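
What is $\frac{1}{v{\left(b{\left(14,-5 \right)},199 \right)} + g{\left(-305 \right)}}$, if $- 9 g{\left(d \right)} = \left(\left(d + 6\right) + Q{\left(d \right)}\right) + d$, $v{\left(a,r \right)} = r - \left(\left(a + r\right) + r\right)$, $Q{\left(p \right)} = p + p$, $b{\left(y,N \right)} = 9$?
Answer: $- \frac{9}{658} \approx -0.013678$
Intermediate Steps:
$Q{\left(p \right)} = 2 p$
$v{\left(a,r \right)} = - a - r$ ($v{\left(a,r \right)} = r - \left(a + 2 r\right) = - a - r$)
$g{\left(d \right)} = - \frac{2}{3} - \frac{4 d}{9}$ ($g{\left(d \right)} = - \frac{\left(\left(d + 6\right) + 2 d\right) + d}{9} = - \frac{\left(\left(6 + d\right) + 2 d\right) + d}{9} = - \frac{\left(6 + 3 d\right) + d}{9} = - \frac{6 + 4 d}{9} = - \frac{2}{3} - \frac{4 d}{9}$)
$\frac{1}{v{\left(b{\left(14,-5 \right)},199 \right)} + g{\left(-305 \right)}} = \frac{1}{\left(\left(-1\right) 9 - 199\right) - - \frac{1214}{9}} = \frac{1}{\left(-9 - 199\right) + \left(- \frac{2}{3} + \frac{1220}{9}\right)} = \frac{1}{-208 + \frac{1214}{9}} = \frac{1}{- \frac{658}{9}} = - \frac{9}{658}$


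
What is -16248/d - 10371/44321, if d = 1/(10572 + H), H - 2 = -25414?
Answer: 10686693692349/44321 ≈ 2.4112e+8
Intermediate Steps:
H = -25412 (H = 2 - 25414 = -25412)
d = -1/14840 (d = 1/(10572 - 25412) = 1/(-14840) = -1/14840 ≈ -6.7385e-5)
-16248/d - 10371/44321 = -16248/(-1/14840) - 10371/44321 = -16248*(-14840) - 10371*1/44321 = 241120320 - 10371/44321 = 10686693692349/44321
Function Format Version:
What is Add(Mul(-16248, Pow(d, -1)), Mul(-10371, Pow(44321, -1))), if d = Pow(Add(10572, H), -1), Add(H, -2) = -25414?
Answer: Rational(10686693692349, 44321) ≈ 2.4112e+8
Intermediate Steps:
H = -25412 (H = Add(2, -25414) = -25412)
d = Rational(-1, 14840) (d = Pow(Add(10572, -25412), -1) = Pow(-14840, -1) = Rational(-1, 14840) ≈ -6.7385e-5)
Add(Mul(-16248, Pow(d, -1)), Mul(-10371, Pow(44321, -1))) = Add(Mul(-16248, Pow(Rational(-1, 14840), -1)), Mul(-10371, Pow(44321, -1))) = Add(Mul(-16248, -14840), Mul(-10371, Rational(1, 44321))) = Add(241120320, Rational(-10371, 44321)) = Rational(10686693692349, 44321)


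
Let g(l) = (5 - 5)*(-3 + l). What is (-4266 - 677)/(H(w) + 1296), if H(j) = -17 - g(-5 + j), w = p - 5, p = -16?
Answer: -4943/1279 ≈ -3.8647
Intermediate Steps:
g(l) = 0 (g(l) = 0*(-3 + l) = 0)
w = -21 (w = -16 - 5 = -21)
H(j) = -17 (H(j) = -17 - 1*0 = -17 + 0 = -17)
(-4266 - 677)/(H(w) + 1296) = (-4266 - 677)/(-17 + 1296) = -4943/1279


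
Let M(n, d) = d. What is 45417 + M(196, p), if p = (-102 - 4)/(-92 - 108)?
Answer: 4541753/100 ≈ 45418.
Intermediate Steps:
p = 53/100 (p = -106/(-200) = -106*(-1/200) = 53/100 ≈ 0.53000)
45417 + M(196, p) = 45417 + 53/100 = 4541753/100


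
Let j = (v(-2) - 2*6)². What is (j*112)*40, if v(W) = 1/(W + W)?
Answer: 672280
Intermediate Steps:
v(W) = 1/(2*W)
j = 2401/16 (j = ((½)/(-2) - 2*6)² = ((½)*(-½) - 12)² = (-¼ - 12)² = (-49/4)² = 2401/16 ≈ 150.06)
(j*112)*40 = ((2401/16)*112)*40 = 16807*40 = 672280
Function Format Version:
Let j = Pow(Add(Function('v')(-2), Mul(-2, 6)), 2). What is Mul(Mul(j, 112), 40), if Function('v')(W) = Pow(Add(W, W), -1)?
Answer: 672280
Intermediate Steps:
Function('v')(W) = Mul(Rational(1, 2), Pow(W, -1)) (Function('v')(W) = Pow(Mul(2, W), -1) = Mul(Rational(1, 2), Pow(W, -1)))
j = Rational(2401, 16) (j = Pow(Add(Mul(Rational(1, 2), Pow(-2, -1)), Mul(-2, 6)), 2) = Pow(Add(Mul(Rational(1, 2), Rational(-1, 2)), -12), 2) = Pow(Add(Rational(-1, 4), -12), 2) = Pow(Rational(-49, 4), 2) = Rational(2401, 16) ≈ 150.06)
Mul(Mul(j, 112), 40) = Mul(Mul(Rational(2401, 16), 112), 40) = Mul(16807, 40) = 672280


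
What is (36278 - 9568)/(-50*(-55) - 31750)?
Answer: -2671/2900 ≈ -0.92103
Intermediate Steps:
(36278 - 9568)/(-50*(-55) - 31750) = 26710/(2750 - 31750) = 26710/(-29000) = 26710*(-1/29000) = -2671/2900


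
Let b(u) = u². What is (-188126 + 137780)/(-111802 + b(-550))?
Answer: -8391/31783 ≈ -0.26401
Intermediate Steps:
(-188126 + 137780)/(-111802 + b(-550)) = (-188126 + 137780)/(-111802 + (-550)²) = -50346/(-111802 + 302500) = -50346/190698 = -50346*1/190698 = -8391/31783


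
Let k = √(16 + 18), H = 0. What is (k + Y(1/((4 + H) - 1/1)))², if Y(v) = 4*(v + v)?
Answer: 370/9 + 16*√34/3 ≈ 72.209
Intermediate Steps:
Y(v) = 8*v (Y(v) = 4*(2*v) = 8*v)
k = √34 ≈ 5.8309
(k + Y(1/((4 + H) - 1/1)))² = (√34 + 8/((4 + 0) - 1/1))² = (√34 + 8/(4 - 1*1))² = (√34 + 8/(4 - 1))² = (√34 + 8/3)² = (8/3 + √34)²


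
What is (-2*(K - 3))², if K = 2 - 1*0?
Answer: 4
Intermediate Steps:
K = 2 (K = 2 + 0 = 2)
(-2*(K - 3))² = (-2*(2 - 3))² = (-2*(-1))² = 2² = 4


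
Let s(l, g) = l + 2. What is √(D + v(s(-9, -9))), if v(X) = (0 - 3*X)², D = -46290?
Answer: I*√45849 ≈ 214.12*I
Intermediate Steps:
s(l, g) = 2 + l
v(X) = 9*X² (v(X) = (-3*X)² = 9*X²)
√(D + v(s(-9, -9))) = √(-46290 + 9*(2 - 9)²) = √(-46290 + 9*(-7)²) = √(-46290 + 9*49) = √(-46290 + 441) = √(-45849) = I*√45849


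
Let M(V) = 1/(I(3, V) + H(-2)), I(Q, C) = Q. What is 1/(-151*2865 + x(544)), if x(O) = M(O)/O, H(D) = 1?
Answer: -2176/941370239 ≈ -2.3115e-6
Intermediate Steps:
M(V) = ¼ (M(V) = 1/(3 + 1) = 1/4 = ¼)
x(O) = 1/(4*O)
1/(-151*2865 + x(544)) = 1/(-151*2865 + (¼)/544) = 1/(-432615 + (¼)*(1/544)) = 1/(-432615 + 1/2176) = 1/(-941370239/2176) = -2176/941370239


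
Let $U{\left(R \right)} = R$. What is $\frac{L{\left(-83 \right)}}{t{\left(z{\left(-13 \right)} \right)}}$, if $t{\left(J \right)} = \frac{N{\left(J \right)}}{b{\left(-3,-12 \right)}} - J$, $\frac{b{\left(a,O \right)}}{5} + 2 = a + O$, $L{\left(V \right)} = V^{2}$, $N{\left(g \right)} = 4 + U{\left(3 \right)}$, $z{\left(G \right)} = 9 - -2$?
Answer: $- \frac{585565}{942} \approx -621.62$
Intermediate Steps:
$z{\left(G \right)} = 11$ ($z{\left(G \right)} = 9 + 2 = 11$)
$N{\left(g \right)} = 7$ ($N{\left(g \right)} = 4 + 3 = 7$)
$b{\left(a,O \right)} = -10 + 5 O + 5 a$ ($b{\left(a,O \right)} = -10 + 5 \left(a + O\right) = -10 + 5 \left(O + a\right) = -10 + \left(5 O + 5 a\right) = -10 + 5 O + 5 a$)
$t{\left(J \right)} = - \frac{7}{85} - J$ ($t{\left(J \right)} = \frac{7}{-10 + 5 \left(-12\right) + 5 \left(-3\right)} - J = \frac{7}{-10 - 60 - 15} - J = \frac{7}{-85} - J = 7 \left(- \frac{1}{85}\right) - J = - \frac{7}{85} - J$)
$\frac{L{\left(-83 \right)}}{t{\left(z{\left(-13 \right)} \right)}} = \frac{\left(-83\right)^{2}}{- \frac{7}{85} - 11} = \frac{6889}{- \frac{7}{85} - 11} = \frac{6889}{- \frac{942}{85}} = 6889 \left(- \frac{85}{942}\right) = - \frac{585565}{942}$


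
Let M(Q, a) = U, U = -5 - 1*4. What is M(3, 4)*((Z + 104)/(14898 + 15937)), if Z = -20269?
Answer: 36297/6167 ≈ 5.8857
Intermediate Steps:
U = -9 (U = -5 - 4 = -9)
M(Q, a) = -9
M(3, 4)*((Z + 104)/(14898 + 15937)) = -9*(-20269 + 104)/(14898 + 15937) = -(-181485)/30835 = -9*(-4033/6167) = 36297/6167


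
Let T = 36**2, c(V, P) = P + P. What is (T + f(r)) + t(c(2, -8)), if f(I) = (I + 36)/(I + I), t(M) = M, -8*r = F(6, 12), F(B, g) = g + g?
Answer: 2549/2 ≈ 1274.5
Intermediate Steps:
c(V, P) = 2*P
F(B, g) = 2*g
r = -3 (r = -12/4 = -1/8*24 = -3)
f(I) = (36 + I)/(2*I) (f(I) = (36 + I)/((2*I)) = (36 + I)*(1/(2*I)) = (36 + I)/(2*I))
T = 1296
(T + f(r)) + t(c(2, -8)) = (1296 + (1/2)*(36 - 3)/(-3)) + 2*(-8) = (1296 + (1/2)*(-1/3)*33) - 16 = (1296 - 11/2) - 16 = 2581/2 - 16 = 2549/2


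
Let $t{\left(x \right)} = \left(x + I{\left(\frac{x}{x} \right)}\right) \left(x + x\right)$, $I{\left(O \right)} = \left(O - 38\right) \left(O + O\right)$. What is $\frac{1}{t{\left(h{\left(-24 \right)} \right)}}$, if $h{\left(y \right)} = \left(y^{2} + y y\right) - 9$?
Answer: $\frac{1}{2443734} \approx 4.0921 \cdot 10^{-7}$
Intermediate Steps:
$I{\left(O \right)} = 2 O \left(-38 + O\right)$ ($I{\left(O \right)} = \left(-38 + O\right) 2 O = 2 O \left(-38 + O\right)$)
$h{\left(y \right)} = -9 + 2 y^{2}$ ($h{\left(y \right)} = \left(y^{2} + y^{2}\right) - 9 = 2 y^{2} - 9 = -9 + 2 y^{2}$)
$t{\left(x \right)} = 2 x \left(-74 + x\right)$ ($t{\left(x \right)} = \left(x + 2 \frac{x}{x} \left(-38 + \frac{x}{x}\right)\right) \left(x + x\right) = \left(x + 2 \cdot 1 \left(-38 + 1\right)\right) 2 x = \left(x + 2 \cdot 1 \left(-37\right)\right) 2 x = \left(x - 74\right) 2 x = \left(-74 + x\right) 2 x = 2 x \left(-74 + x\right)$)
$\frac{1}{t{\left(h{\left(-24 \right)} \right)}} = \frac{1}{2 \left(-9 + 2 \left(-24\right)^{2}\right) \left(-74 - \left(9 - 2 \left(-24\right)^{2}\right)\right)} = \frac{1}{2 \left(-9 + 2 \cdot 576\right) \left(-74 + \left(-9 + 2 \cdot 576\right)\right)} = \frac{1}{2 \left(-9 + 1152\right) \left(-74 + \left(-9 + 1152\right)\right)} = \frac{1}{2 \cdot 1143 \left(-74 + 1143\right)} = \frac{1}{2 \cdot 1143 \cdot 1069} = \frac{1}{2443734}$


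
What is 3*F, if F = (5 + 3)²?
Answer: 192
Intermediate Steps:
F = 64 (F = 8² = 64)
3*F = 3*64 = 192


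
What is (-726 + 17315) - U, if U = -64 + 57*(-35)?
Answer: 18648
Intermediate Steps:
U = -2059 (U = -64 - 1995 = -2059)
(-726 + 17315) - U = (-726 + 17315) - 1*(-2059) = 16589 + 2059 = 18648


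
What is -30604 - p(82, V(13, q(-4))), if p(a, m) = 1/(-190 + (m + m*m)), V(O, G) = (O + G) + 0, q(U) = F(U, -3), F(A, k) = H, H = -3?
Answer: -2448319/80 ≈ -30604.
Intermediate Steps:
F(A, k) = -3
q(U) = -3
V(O, G) = G + O (V(O, G) = (G + O) + 0 = G + O)
p(a, m) = 1/(-190 + m + m²) (p(a, m) = 1/(-190 + (m + m²)) = 1/(-190 + m + m²))
-30604 - p(82, V(13, q(-4))) = -30604 - 1/(-190 + (-3 + 13) + (-3 + 13)²) = -30604 - 1/(-190 + 10 + 10²) = -30604 - 1/(-190 + 10 + 100) = -30604 - 1/(-80) = -30604 - 1*(-1/80) = -30604 + 1/80 = -2448319/80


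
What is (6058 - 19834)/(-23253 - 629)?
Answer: 6888/11941 ≈ 0.57684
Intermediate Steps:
(6058 - 19834)/(-23253 - 629) = -13776/(-23882) = -13776*(-1/23882) = 6888/11941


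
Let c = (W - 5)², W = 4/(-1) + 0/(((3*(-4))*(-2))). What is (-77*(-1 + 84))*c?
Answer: -517671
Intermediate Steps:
W = -4 (W = 4*(-1) + 0/((-12*(-2))) = -4 + 0/24 = -4 + 0*(1/24) = -4 + 0 = -4)
c = 81 (c = (-4 - 5)² = (-9)² = 81)
(-77*(-1 + 84))*c = -77*(-1 + 84)*81 = -77*83*81 = -6391*81 = -517671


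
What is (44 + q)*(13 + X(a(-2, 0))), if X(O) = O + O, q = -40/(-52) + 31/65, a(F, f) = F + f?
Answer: 26469/65 ≈ 407.22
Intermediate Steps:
q = 81/65 (q = -40*(-1/52) + 31*(1/65) = 10/13 + 31/65 = 81/65 ≈ 1.2462)
X(O) = 2*O
(44 + q)*(13 + X(a(-2, 0))) = (44 + 81/65)*(13 + 2*(-2 + 0)) = 2941*(13 + 2*(-2))/65 = 2941*(13 - 4)/65 = (2941/65)*9 = 26469/65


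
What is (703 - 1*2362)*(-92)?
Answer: 152628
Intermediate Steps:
(703 - 1*2362)*(-92) = (703 - 2362)*(-92) = -1659*(-92) = 152628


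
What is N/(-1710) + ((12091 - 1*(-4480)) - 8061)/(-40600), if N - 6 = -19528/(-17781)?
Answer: -527750357/2468927412 ≈ -0.21376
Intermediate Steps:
N = 126214/17781 (N = 6 - 19528/(-17781) = 6 - 19528*(-1/17781) = 6 + 19528/17781 = 126214/17781 ≈ 7.0983)
N/(-1710) + ((12091 - 1*(-4480)) - 8061)/(-40600) = (126214/17781)/(-1710) + ((12091 - 1*(-4480)) - 8061)/(-40600) = (126214/17781)*(-1/1710) + ((12091 + 4480) - 8061)*(-1/40600) = -63107/15202755 + (16571 - 8061)*(-1/40600) = -63107/15202755 + 8510*(-1/40600) = -63107/15202755 - 851/4060 = -527750357/2468927412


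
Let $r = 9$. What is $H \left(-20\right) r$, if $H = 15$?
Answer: $-2700$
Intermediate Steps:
$H \left(-20\right) r = 15 \left(-20\right) 9 = \left(-300\right) 9 = -2700$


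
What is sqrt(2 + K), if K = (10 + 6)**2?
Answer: sqrt(258) ≈ 16.062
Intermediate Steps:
K = 256 (K = 16**2 = 256)
sqrt(2 + K) = sqrt(2 + 256) = sqrt(258)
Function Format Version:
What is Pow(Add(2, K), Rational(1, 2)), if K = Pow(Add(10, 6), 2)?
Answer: Pow(258, Rational(1, 2)) ≈ 16.062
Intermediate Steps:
K = 256 (K = Pow(16, 2) = 256)
Pow(Add(2, K), Rational(1, 2)) = Pow(Add(2, 256), Rational(1, 2)) = Pow(258, Rational(1, 2))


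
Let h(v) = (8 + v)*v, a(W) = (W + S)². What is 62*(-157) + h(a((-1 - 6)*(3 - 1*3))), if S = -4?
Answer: -9350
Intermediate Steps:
a(W) = (-4 + W)² (a(W) = (W - 4)² = (-4 + W)²)
h(v) = v*(8 + v)
62*(-157) + h(a((-1 - 6)*(3 - 1*3))) = 62*(-157) + (-4 + (-1 - 6)*(3 - 1*3))²*(8 + (-4 + (-1 - 6)*(3 - 1*3))²) = -9734 + (-4 - 7*(3 - 3))²*(8 + (-4 - 7*(3 - 3))²) = -9734 + (-4 - 7*0)²*(8 + (-4 - 7*0)²) = -9734 + (-4 + 0)²*(8 + (-4 + 0)²) = -9734 + (-4)²*(8 + (-4)²) = -9734 + 16*(8 + 16) = -9734 + 16*24 = -9734 + 384 = -9350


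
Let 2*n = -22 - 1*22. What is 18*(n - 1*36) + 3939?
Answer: 2895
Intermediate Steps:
n = -22 (n = (-22 - 1*22)/2 = (-22 - 22)/2 = (1/2)*(-44) = -22)
18*(n - 1*36) + 3939 = 18*(-22 - 1*36) + 3939 = 18*(-22 - 36) + 3939 = 18*(-58) + 3939 = -1044 + 3939 = 2895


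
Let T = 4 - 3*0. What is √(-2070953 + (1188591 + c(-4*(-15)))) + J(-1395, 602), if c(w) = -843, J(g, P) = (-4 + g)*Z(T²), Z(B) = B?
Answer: -22384 + I*√883205 ≈ -22384.0 + 939.79*I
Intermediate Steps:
T = 4 (T = 4 + 0 = 4)
J(g, P) = -64 + 16*g (J(g, P) = (-4 + g)*4² = (-4 + g)*16 = -64 + 16*g)
√(-2070953 + (1188591 + c(-4*(-15)))) + J(-1395, 602) = √(-2070953 + (1188591 - 843)) + (-64 + 16*(-1395)) = √(-2070953 + 1187748) + (-64 - 22320) = √(-883205) - 22384 = I*√883205 - 22384 = -22384 + I*√883205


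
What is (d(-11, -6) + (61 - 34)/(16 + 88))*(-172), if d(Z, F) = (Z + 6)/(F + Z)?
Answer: -42097/442 ≈ -95.242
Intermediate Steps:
d(Z, F) = (6 + Z)/(F + Z)
(d(-11, -6) + (61 - 34)/(16 + 88))*(-172) = ((6 - 11)/(-6 - 11) + (61 - 34)/(16 + 88))*(-172) = (-5/(-17) + 27/104)*(-172) = (-1/17*(-5) + 27*(1/104))*(-172) = (5/17 + 27/104)*(-172) = (979/1768)*(-172) = -42097/442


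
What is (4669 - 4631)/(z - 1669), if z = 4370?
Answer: 38/2701 ≈ 0.014069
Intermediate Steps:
(4669 - 4631)/(z - 1669) = (4669 - 4631)/(4370 - 1669) = 38/2701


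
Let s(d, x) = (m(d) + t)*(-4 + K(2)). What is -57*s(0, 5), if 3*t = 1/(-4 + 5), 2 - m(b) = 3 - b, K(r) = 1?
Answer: -114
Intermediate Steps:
m(b) = -1 + b (m(b) = 2 - (3 - b) = 2 + (-3 + b) = -1 + b)
t = ⅓ (t = 1/(3*(-4 + 5)) = (⅓)/1 = (⅓)*1 = ⅓ ≈ 0.33333)
s(d, x) = 2 - 3*d (s(d, x) = ((-1 + d) + ⅓)*(-4 + 1) = (-⅔ + d)*(-3) = 2 - 3*d)
-57*s(0, 5) = -57*(2 - 3*0) = -57*(2 + 0) = -57*2 = -114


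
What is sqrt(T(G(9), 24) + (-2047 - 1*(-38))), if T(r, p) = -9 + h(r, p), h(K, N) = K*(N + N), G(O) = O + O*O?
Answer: sqrt(2302) ≈ 47.979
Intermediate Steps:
G(O) = O + O**2
h(K, N) = 2*K*N (h(K, N) = K*(2*N) = 2*K*N)
T(r, p) = -9 + 2*p*r (T(r, p) = -9 + 2*r*p = -9 + 2*p*r)
sqrt(T(G(9), 24) + (-2047 - 1*(-38))) = sqrt((-9 + 2*24*(9*(1 + 9))) + (-2047 - 1*(-38))) = sqrt((-9 + 2*24*(9*10)) + (-2047 + 38)) = sqrt((-9 + 2*24*90) - 2009) = sqrt((-9 + 4320) - 2009) = sqrt(4311 - 2009) = sqrt(2302)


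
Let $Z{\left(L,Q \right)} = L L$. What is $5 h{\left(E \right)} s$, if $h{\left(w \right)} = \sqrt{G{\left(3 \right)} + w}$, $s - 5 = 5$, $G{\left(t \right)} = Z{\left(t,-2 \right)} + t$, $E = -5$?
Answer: $50 \sqrt{7} \approx 132.29$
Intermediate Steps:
$Z{\left(L,Q \right)} = L^{2}$
$G{\left(t \right)} = t + t^{2}$ ($G{\left(t \right)} = t^{2} + t = t + t^{2}$)
$s = 10$ ($s = 5 + 5 = 10$)
$h{\left(w \right)} = \sqrt{12 + w}$ ($h{\left(w \right)} = \sqrt{3 \left(1 + 3\right) + w} = \sqrt{3 \cdot 4 + w} = \sqrt{12 + w}$)
$5 h{\left(E \right)} s = 5 \sqrt{12 - 5} \cdot 10 = 5 \sqrt{7} \cdot 10 = 50 \sqrt{7}$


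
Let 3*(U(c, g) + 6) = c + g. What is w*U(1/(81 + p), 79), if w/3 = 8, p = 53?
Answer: 32700/67 ≈ 488.06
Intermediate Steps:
U(c, g) = -6 + c/3 + g/3 (U(c, g) = -6 + (c + g)/3 = -6 + (c/3 + g/3) = -6 + c/3 + g/3)
w = 24 (w = 3*8 = 24)
w*U(1/(81 + p), 79) = 24*(-6 + 1/(3*(81 + 53)) + (⅓)*79) = 24*(-6 + (⅓)/134 + 79/3) = 24*(-6 + (⅓)*(1/134) + 79/3) = 24*(-6 + 1/402 + 79/3) = 24*(2725/134) = 32700/67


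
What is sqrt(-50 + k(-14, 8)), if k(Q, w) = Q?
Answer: 8*I ≈ 8.0*I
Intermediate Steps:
sqrt(-50 + k(-14, 8)) = sqrt(-50 - 14) = sqrt(-64) = 8*I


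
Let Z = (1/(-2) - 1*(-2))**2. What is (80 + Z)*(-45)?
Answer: -14805/4 ≈ -3701.3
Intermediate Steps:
Z = 9/4 (Z = (-1/2 + 2)**2 = (3/2)**2 = 9/4 ≈ 2.2500)
(80 + Z)*(-45) = (80 + 9/4)*(-45) = (329/4)*(-45) = -14805/4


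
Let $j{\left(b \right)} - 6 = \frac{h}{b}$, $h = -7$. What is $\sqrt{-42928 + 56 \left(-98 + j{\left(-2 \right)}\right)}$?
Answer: $2 i \sqrt{11971} \approx 218.82 i$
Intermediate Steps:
$j{\left(b \right)} = 6 - \frac{7}{b}$
$\sqrt{-42928 + 56 \left(-98 + j{\left(-2 \right)}\right)} = \sqrt{-42928 + 56 \left(-98 + \left(6 - \frac{7}{-2}\right)\right)} = \sqrt{-42928 + 56 \left(-98 + \left(6 - - \frac{7}{2}\right)\right)} = \sqrt{-42928 + 56 \left(-98 + \left(6 + \frac{7}{2}\right)\right)} = \sqrt{-42928 + 56 \left(-98 + \frac{19}{2}\right)} = \sqrt{-42928 + 56 \left(- \frac{177}{2}\right)} = \sqrt{-42928 - 4956} = \sqrt{-47884} = 2 i \sqrt{11971}$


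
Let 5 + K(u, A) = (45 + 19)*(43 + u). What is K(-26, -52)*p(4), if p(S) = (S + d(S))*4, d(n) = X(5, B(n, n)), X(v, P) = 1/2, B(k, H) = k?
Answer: 19494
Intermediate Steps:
X(v, P) = ½
d(n) = ½
p(S) = 2 + 4*S (p(S) = (S + ½)*4 = (½ + S)*4 = 2 + 4*S)
K(u, A) = 2747 + 64*u (K(u, A) = -5 + (45 + 19)*(43 + u) = -5 + 64*(43 + u) = -5 + (2752 + 64*u) = 2747 + 64*u)
K(-26, -52)*p(4) = (2747 + 64*(-26))*(2 + 4*4) = (2747 - 1664)*(2 + 16) = 1083*18 = 19494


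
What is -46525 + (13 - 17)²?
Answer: -46509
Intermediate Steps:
-46525 + (13 - 17)² = -46525 + (-4)² = -46525 + 16 = -46509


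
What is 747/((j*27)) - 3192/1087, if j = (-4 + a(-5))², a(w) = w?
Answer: -685435/264141 ≈ -2.5950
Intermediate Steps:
j = 81 (j = (-4 - 5)² = (-9)² = 81)
747/((j*27)) - 3192/1087 = 747/((81*27)) - 3192/1087 = 747/2187 - 3192*1/1087 = 747*(1/2187) - 3192/1087 = 83/243 - 3192/1087 = -685435/264141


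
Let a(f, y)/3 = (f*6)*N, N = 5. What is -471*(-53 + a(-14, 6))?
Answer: 618423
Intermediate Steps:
a(f, y) = 90*f (a(f, y) = 3*((f*6)*5) = 3*((6*f)*5) = 3*(30*f) = 90*f)
-471*(-53 + a(-14, 6)) = -471*(-53 + 90*(-14)) = -471*(-53 - 1260) = -471*(-1313) = 618423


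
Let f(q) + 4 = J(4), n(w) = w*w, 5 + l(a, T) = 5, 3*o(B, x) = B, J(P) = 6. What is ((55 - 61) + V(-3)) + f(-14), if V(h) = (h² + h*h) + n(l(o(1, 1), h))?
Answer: 14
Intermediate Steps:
o(B, x) = B/3
l(a, T) = 0 (l(a, T) = -5 + 5 = 0)
n(w) = w²
f(q) = 2 (f(q) = -4 + 6 = 2)
V(h) = 2*h² (V(h) = (h² + h*h) + 0² = (h² + h²) + 0 = 2*h² + 0 = 2*h²)
((55 - 61) + V(-3)) + f(-14) = ((55 - 61) + 2*(-3)²) + 2 = (-6 + 2*9) + 2 = (-6 + 18) + 2 = 12 + 2 = 14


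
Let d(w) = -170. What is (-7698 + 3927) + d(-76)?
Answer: -3941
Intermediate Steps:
(-7698 + 3927) + d(-76) = (-7698 + 3927) - 170 = -3771 - 170 = -3941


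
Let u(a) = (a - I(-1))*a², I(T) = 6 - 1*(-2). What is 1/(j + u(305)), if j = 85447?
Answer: 1/27713872 ≈ 3.6083e-8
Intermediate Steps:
I(T) = 8 (I(T) = 6 + 2 = 8)
u(a) = a²*(-8 + a) (u(a) = (a - 1*8)*a² = (a - 8)*a² = (-8 + a)*a² = a²*(-8 + a))
1/(j + u(305)) = 1/(85447 + 305²*(-8 + 305)) = 1/(85447 + 93025*297) = 1/(85447 + 27628425) = 1/27713872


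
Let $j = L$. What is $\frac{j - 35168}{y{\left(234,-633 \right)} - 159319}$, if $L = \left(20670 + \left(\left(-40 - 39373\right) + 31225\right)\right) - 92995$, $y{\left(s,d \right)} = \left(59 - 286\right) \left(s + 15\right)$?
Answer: $\frac{115681}{215842} \approx 0.53595$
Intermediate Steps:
$y{\left(s,d \right)} = -3405 - 227 s$ ($y{\left(s,d \right)} = - 227 \left(15 + s\right) = -3405 - 227 s$)
$L = -80513$ ($L = \left(20670 + \left(-39413 + 31225\right)\right) - 92995 = \left(20670 - 8188\right) - 92995 = 12482 - 92995 = -80513$)
$j = -80513$
$\frac{j - 35168}{y{\left(234,-633 \right)} - 159319} = \frac{-80513 - 35168}{\left(-3405 - 53118\right) - 159319} = - \frac{115681}{\left(-3405 - 53118\right) - 159319} = - \frac{115681}{-56523 - 159319} = - \frac{115681}{-215842} = \left(-115681\right) \left(- \frac{1}{215842}\right) = \frac{115681}{215842}$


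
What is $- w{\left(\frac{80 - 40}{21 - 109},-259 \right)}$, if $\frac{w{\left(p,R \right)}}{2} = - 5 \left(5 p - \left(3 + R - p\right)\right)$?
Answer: $\frac{27860}{11} \approx 2532.7$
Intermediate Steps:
$w{\left(p,R \right)} = 30 - 60 p + 10 R$ ($w{\left(p,R \right)} = 2 \left(- 5 \left(5 p - \left(3 + R - p\right)\right)\right) = 2 \left(- 5 \left(-3 - R + 6 p\right)\right) = 2 \left(15 - 30 p + 5 R\right) = 30 - 60 p + 10 R$)
$- w{\left(\frac{80 - 40}{21 - 109},-259 \right)} = - (30 - 60 \frac{80 - 40}{21 - 109} + 10 \left(-259\right)) = - (30 - 60 \frac{40}{-88} - 2590) = - (30 - 60 \cdot 40 \left(- \frac{1}{88}\right) - 2590) = - (30 - - \frac{300}{11} - 2590) = - (30 + \frac{300}{11} - 2590) = \left(-1\right) \left(- \frac{27860}{11}\right) = \frac{27860}{11}$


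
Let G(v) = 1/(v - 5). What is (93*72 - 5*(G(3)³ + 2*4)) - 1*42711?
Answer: -288435/8 ≈ -36054.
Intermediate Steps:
G(v) = 1/(-5 + v)
(93*72 - 5*(G(3)³ + 2*4)) - 1*42711 = (93*72 - 5*((1/(-5 + 3))³ + 2*4)) - 1*42711 = (6696 - 5*((1/(-2))³ + 8)) - 42711 = (6696 - 5*((-½)³ + 8)) - 42711 = (6696 - 5*(-⅛ + 8)) - 42711 = (6696 - 5*63/8) - 42711 = (6696 - 315/8) - 42711 = 53253/8 - 42711 = -288435/8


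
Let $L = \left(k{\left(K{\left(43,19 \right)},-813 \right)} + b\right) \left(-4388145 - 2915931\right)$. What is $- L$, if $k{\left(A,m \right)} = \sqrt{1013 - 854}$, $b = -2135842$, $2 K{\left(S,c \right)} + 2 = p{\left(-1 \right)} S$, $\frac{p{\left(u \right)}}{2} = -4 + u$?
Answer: $-15600352291992 + 7304076 \sqrt{159} \approx -1.56 \cdot 10^{13}$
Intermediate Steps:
$p{\left(u \right)} = -8 + 2 u$ ($p{\left(u \right)} = 2 \left(-4 + u\right) = -8 + 2 u$)
$K{\left(S,c \right)} = -1 - 5 S$ ($K{\left(S,c \right)} = -1 + \frac{\left(-8 + 2 \left(-1\right)\right) S}{2} = -1 + \frac{\left(-8 - 2\right) S}{2} = -1 + \frac{\left(-10\right) S}{2} = -1 - 5 S$)
$k{\left(A,m \right)} = \sqrt{159}$
$L = 15600352291992 - 7304076 \sqrt{159}$ ($L = \left(\sqrt{159} - 2135842\right) \left(-4388145 - 2915931\right) = \left(-2135842 + \sqrt{159}\right) \left(-7304076\right) = 15600352291992 - 7304076 \sqrt{159} \approx 1.56 \cdot 10^{13}$)
$- L = - (15600352291992 - 7304076 \sqrt{159}) = -15600352291992 + 7304076 \sqrt{159}$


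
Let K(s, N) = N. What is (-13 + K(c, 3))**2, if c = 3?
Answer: 100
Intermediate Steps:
(-13 + K(c, 3))**2 = (-13 + 3)**2 = (-10)**2 = 100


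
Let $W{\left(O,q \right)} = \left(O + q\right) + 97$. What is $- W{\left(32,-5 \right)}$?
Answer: $-124$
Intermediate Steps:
$W{\left(O,q \right)} = 97 + O + q$
$- W{\left(32,-5 \right)} = - (97 + 32 - 5) = \left(-1\right) 124 = -124$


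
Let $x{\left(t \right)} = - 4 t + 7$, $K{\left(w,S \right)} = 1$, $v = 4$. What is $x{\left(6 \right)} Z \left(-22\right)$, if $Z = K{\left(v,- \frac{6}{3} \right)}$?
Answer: $374$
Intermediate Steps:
$Z = 1$
$x{\left(t \right)} = 7 - 4 t$
$x{\left(6 \right)} Z \left(-22\right) = \left(7 - 24\right) 1 \left(-22\right) = \left(-17\right) 1 \left(-22\right) = \left(-17\right) \left(-22\right) = 374$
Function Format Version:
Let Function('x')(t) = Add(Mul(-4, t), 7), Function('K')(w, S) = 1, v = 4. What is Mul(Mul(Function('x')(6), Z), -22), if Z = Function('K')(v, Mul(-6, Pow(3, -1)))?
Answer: 374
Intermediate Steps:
Z = 1
Function('x')(t) = Add(7, Mul(-4, t))
Mul(Mul(Function('x')(6), Z), -22) = Mul(Mul(Add(7, Mul(-4, 6)), 1), -22) = Mul(Mul(Add(7, -24), 1), -22) = Mul(Mul(-17, 1), -22) = Mul(-17, -22) = 374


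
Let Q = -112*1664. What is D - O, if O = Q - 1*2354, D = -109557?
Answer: 79165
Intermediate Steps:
Q = -186368
O = -188722 (O = -186368 - 1*2354 = -186368 - 2354 = -188722)
D - O = -109557 - 1*(-188722) = -109557 + 188722 = 79165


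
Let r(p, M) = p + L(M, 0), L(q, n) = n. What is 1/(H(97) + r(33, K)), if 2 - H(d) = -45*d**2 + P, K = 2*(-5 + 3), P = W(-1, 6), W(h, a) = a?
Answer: 1/423434 ≈ 2.3616e-6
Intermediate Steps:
P = 6
K = -4 (K = 2*(-2) = -4)
H(d) = -4 + 45*d**2 (H(d) = 2 - (-45*d**2 + 6) = 2 - (6 - 45*d**2) = 2 + (-6 + 45*d**2) = -4 + 45*d**2)
r(p, M) = p (r(p, M) = p + 0 = p)
1/(H(97) + r(33, K)) = 1/((-4 + 45*97**2) + 33) = 1/((-4 + 45*9409) + 33) = 1/((-4 + 423405) + 33) = 1/(423401 + 33) = 1/423434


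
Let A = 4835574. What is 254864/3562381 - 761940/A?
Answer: -82328158178/957008718983 ≈ -0.086027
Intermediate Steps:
254864/3562381 - 761940/A = 254864/3562381 - 761940/4835574 = 254864*(1/3562381) - 761940*1/4835574 = 254864/3562381 - 42330/268643 = -82328158178/957008718983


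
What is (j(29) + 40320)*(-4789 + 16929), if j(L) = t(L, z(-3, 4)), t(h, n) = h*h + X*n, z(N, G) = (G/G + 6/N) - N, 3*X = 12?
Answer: 499791660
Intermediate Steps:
X = 4 (X = (⅓)*12 = 4)
z(N, G) = 1 - N + 6/N (z(N, G) = (1 + 6/N) - N = 1 - N + 6/N)
t(h, n) = h² + 4*n (t(h, n) = h*h + 4*n = h² + 4*n)
j(L) = 8 + L² (j(L) = L² + 4*(1 - 1*(-3) + 6/(-3)) = L² + 4*(1 + 3 + 6*(-⅓)) = L² + 4*(1 + 3 - 2) = L² + 4*2 = L² + 8 = 8 + L²)
(j(29) + 40320)*(-4789 + 16929) = ((8 + 29²) + 40320)*(-4789 + 16929) = ((8 + 841) + 40320)*12140 = (849 + 40320)*12140 = 41169*12140 = 499791660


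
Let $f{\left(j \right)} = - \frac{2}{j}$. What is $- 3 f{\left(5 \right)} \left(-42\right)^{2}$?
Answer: $\frac{10584}{5} \approx 2116.8$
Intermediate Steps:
$- 3 f{\left(5 \right)} \left(-42\right)^{2} = - 3 \left(- \frac{2}{5}\right) \left(-42\right)^{2} = - 3 \left(\left(-2\right) \frac{1}{5}\right) 1764 = \left(-3\right) \left(- \frac{2}{5}\right) 1764 = \frac{6}{5} \cdot 1764 = \frac{10584}{5}$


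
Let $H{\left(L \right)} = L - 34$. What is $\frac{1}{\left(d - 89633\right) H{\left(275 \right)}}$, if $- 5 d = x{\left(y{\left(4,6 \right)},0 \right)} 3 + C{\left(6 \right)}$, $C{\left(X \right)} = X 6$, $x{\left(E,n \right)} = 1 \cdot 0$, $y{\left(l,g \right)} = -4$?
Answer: $- \frac{5}{108016441} \approx -4.6289 \cdot 10^{-8}$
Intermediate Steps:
$x{\left(E,n \right)} = 0$
$C{\left(X \right)} = 6 X$
$H{\left(L \right)} = -34 + L$
$d = - \frac{36}{5}$ ($d = - \frac{0 \cdot 3 + 6 \cdot 6}{5} = - \frac{0 + 36}{5} = \left(- \frac{1}{5}\right) 36 = - \frac{36}{5} \approx -7.2$)
$\frac{1}{\left(d - 89633\right) H{\left(275 \right)}} = \frac{1}{\left(- \frac{36}{5} - 89633\right) \left(-34 + 275\right)} = \frac{1}{\left(- \frac{448201}{5}\right) 241} = \left(- \frac{5}{448201}\right) \frac{1}{241} = - \frac{5}{108016441}$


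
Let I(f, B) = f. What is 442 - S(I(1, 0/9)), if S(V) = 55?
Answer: 387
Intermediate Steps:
442 - S(I(1, 0/9)) = 442 - 1*55 = 442 - 55 = 387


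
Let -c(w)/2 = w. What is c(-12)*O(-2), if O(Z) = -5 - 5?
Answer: -240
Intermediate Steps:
c(w) = -2*w
O(Z) = -10
c(-12)*O(-2) = -2*(-12)*(-10) = 24*(-10) = -240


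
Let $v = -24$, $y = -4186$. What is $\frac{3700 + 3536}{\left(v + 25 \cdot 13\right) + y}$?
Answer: $- \frac{2412}{1295} \approx -1.8625$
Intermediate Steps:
$\frac{3700 + 3536}{\left(v + 25 \cdot 13\right) + y} = \frac{3700 + 3536}{\left(-24 + 25 \cdot 13\right) - 4186} = \frac{7236}{\left(-24 + 325\right) - 4186} = \frac{7236}{301 - 4186} = \frac{7236}{-3885} = 7236 \left(- \frac{1}{3885}\right) = - \frac{2412}{1295}$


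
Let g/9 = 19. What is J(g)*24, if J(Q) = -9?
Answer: -216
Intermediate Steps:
g = 171 (g = 9*19 = 171)
J(g)*24 = -9*24 = -216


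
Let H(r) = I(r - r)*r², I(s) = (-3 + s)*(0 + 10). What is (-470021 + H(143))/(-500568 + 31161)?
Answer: 1083491/469407 ≈ 2.3082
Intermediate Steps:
I(s) = -30 + 10*s (I(s) = (-3 + s)*10 = -30 + 10*s)
H(r) = -30*r² (H(r) = (-30 + 10*(r - r))*r² = (-30 + 10*0)*r² = (-30 + 0)*r² = -30*r²)
(-470021 + H(143))/(-500568 + 31161) = (-470021 - 30*143²)/(-500568 + 31161) = (-470021 - 30*20449)/(-469407) = (-470021 - 613470)*(-1/469407) = -1083491*(-1/469407) = 1083491/469407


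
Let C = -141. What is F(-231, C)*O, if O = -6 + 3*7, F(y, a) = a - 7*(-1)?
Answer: -2010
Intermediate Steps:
F(y, a) = 7 + a (F(y, a) = a + 7 = 7 + a)
O = 15 (O = -6 + 21 = 15)
F(-231, C)*O = (7 - 141)*15 = -134*15 = -2010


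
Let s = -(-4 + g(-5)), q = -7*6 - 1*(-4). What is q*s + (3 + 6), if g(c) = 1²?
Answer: -105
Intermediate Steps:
g(c) = 1
q = -38 (q = -42 + 4 = -38)
s = 3 (s = -(-4 + 1) = -1*(-3) = 3)
q*s + (3 + 6) = -38*3 + (3 + 6) = -114 + 9 = -105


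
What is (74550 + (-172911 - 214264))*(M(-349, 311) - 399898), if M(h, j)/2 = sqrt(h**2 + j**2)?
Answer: 125018112250 - 625250*sqrt(218522) ≈ 1.2473e+11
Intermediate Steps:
M(h, j) = 2*sqrt(h**2 + j**2)
(74550 + (-172911 - 214264))*(M(-349, 311) - 399898) = (74550 + (-172911 - 214264))*(2*sqrt((-349)**2 + 311**2) - 399898) = (74550 - 387175)*(2*sqrt(121801 + 96721) - 399898) = -312625*(2*sqrt(218522) - 399898) = -312625*(-399898 + 2*sqrt(218522)) = 125018112250 - 625250*sqrt(218522)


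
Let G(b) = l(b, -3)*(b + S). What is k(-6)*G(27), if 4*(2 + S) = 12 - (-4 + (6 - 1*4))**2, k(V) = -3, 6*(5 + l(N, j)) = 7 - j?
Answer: 270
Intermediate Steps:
l(N, j) = -23/6 - j/6 (l(N, j) = -5 + (7 - j)/6 = -5 + (7/6 - j/6) = -23/6 - j/6)
S = 0 (S = -2 + (12 - (-4 + (6 - 1*4))**2)/4 = -2 + (12 - (-4 + (6 - 4))**2)/4 = -2 + (12 - (-4 + 2)**2)/4 = -2 + (12 - 1*(-2)**2)/4 = -2 + (12 - 1*4)/4 = -2 + (12 - 4)/4 = -2 + (1/4)*8 = -2 + 2 = 0)
G(b) = -10*b/3 (G(b) = (-23/6 - 1/6*(-3))*(b + 0) = (-23/6 + 1/2)*b = -10*b/3)
k(-6)*G(27) = -(-10)*27 = -3*(-90) = 270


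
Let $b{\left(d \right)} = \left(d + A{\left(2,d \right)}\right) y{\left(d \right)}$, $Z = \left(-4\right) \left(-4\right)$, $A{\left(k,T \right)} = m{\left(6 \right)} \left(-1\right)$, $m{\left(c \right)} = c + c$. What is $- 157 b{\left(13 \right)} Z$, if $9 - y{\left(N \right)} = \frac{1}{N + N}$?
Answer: $- \frac{292648}{13} \approx -22511.0$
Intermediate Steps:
$m{\left(c \right)} = 2 c$
$A{\left(k,T \right)} = -12$ ($A{\left(k,T \right)} = 2 \cdot 6 \left(-1\right) = 12 \left(-1\right) = -12$)
$y{\left(N \right)} = 9 - \frac{1}{2 N}$ ($y{\left(N \right)} = 9 - \frac{1}{N + N} = 9 - \frac{1}{2 N}$)
$Z = 16$
$b{\left(d \right)} = \left(-12 + d\right) \left(9 - \frac{1}{2 d}\right)$ ($b{\left(d \right)} = \left(d - 12\right) \left(9 - \frac{1}{2 d}\right) = \left(-12 + d\right) \left(9 - \frac{1}{2 d}\right)$)
$- 157 b{\left(13 \right)} Z = - 157 \left(- \frac{217}{2} + \frac{6}{13} + 9 \cdot 13\right) 16 = - 157 \left(- \frac{217}{2} + 6 \cdot \frac{1}{13} + 117\right) 16 = - 157 \left(- \frac{217}{2} + \frac{6}{13} + 117\right) 16 = \left(-157\right) \frac{233}{26} \cdot 16 = \left(- \frac{36581}{26}\right) 16 = - \frac{292648}{13}$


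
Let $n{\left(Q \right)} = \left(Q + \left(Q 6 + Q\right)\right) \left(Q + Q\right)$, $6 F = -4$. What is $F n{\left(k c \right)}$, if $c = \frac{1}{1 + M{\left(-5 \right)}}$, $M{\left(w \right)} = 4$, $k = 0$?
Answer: $0$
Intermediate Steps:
$F = - \frac{2}{3}$ ($F = \frac{1}{6} \left(-4\right) = - \frac{2}{3} \approx -0.66667$)
$c = \frac{1}{5}$ ($c = \frac{1}{1 + 4} = \frac{1}{5} \approx 0.2$)
$n{\left(Q \right)} = 16 Q^{2}$ ($n{\left(Q \right)} = \left(Q + \left(6 Q + Q\right)\right) 2 Q = \left(Q + 7 Q\right) 2 Q = 8 Q 2 Q = 16 Q^{2}$)
$F n{\left(k c \right)} = - \frac{2 \cdot 16 \left(0 \cdot \frac{1}{5}\right)^{2}}{3} = - \frac{2 \cdot 16 \cdot 0^{2}}{3} = - \frac{2 \cdot 16 \cdot 0}{3} = \left(- \frac{2}{3}\right) 0 = 0$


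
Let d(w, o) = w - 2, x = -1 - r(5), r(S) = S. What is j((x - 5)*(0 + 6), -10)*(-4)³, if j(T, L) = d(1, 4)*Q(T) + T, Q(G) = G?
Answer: 0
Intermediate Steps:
x = -6 (x = -1 - 1*5 = -1 - 5 = -6)
d(w, o) = -2 + w
j(T, L) = 0 (j(T, L) = (-2 + 1)*T + T = -T + T = 0)
j((x - 5)*(0 + 6), -10)*(-4)³ = 0*(-4)³ = 0*(-64) = 0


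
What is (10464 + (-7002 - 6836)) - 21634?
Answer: -25008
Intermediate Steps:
(10464 + (-7002 - 6836)) - 21634 = (10464 - 13838) - 21634 = -3374 - 21634 = -25008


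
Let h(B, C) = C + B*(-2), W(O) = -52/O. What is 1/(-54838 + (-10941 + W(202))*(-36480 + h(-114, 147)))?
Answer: 101/39892905397 ≈ 2.5318e-9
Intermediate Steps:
h(B, C) = C - 2*B
1/(-54838 + (-10941 + W(202))*(-36480 + h(-114, 147))) = 1/(-54838 + (-10941 - 52/202)*(-36480 + (147 - 2*(-114)))) = 1/(-54838 + (-10941 - 52*1/202)*(-36480 + (147 + 228))) = 1/(-54838 + (-10941 - 26/101)*(-36480 + 375)) = 1/(-54838 - 1105067/101*(-36105)) = 1/(-54838 + 39898444035/101) = 1/(39892905397/101) = 101/39892905397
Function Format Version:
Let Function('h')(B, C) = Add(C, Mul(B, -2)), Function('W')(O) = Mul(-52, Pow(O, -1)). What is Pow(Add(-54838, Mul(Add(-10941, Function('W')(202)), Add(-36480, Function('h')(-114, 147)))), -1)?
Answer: Rational(101, 39892905397) ≈ 2.5318e-9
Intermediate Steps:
Function('h')(B, C) = Add(C, Mul(-2, B))
Pow(Add(-54838, Mul(Add(-10941, Function('W')(202)), Add(-36480, Function('h')(-114, 147)))), -1) = Pow(Add(-54838, Mul(Add(-10941, Mul(-52, Pow(202, -1))), Add(-36480, Add(147, Mul(-2, -114))))), -1) = Pow(Add(-54838, Mul(Add(-10941, Mul(-52, Rational(1, 202))), Add(-36480, Add(147, 228)))), -1) = Pow(Add(-54838, Mul(Add(-10941, Rational(-26, 101)), Add(-36480, 375))), -1) = Pow(Add(-54838, Mul(Rational(-1105067, 101), -36105)), -1) = Pow(Add(-54838, Rational(39898444035, 101)), -1) = Pow(Rational(39892905397, 101), -1) = Rational(101, 39892905397)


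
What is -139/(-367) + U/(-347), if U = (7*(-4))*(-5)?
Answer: -3147/127349 ≈ -0.024712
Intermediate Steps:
U = 140 (U = -28*(-5) = 140)
-139/(-367) + U/(-347) = -139/(-367) + 140/(-347) = -139*(-1/367) + 140*(-1/347) = 139/367 - 140/347 = -3147/127349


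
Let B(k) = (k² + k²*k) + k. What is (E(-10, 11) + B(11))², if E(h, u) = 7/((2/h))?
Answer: 2039184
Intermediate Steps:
B(k) = k + k² + k³ (B(k) = (k² + k³) + k = k + k² + k³)
E(h, u) = 7*h/2 (E(h, u) = 7*(h/2) = 7*h/2)
(E(-10, 11) + B(11))² = ((7/2)*(-10) + 11*(1 + 11 + 11²))² = (-35 + 11*(1 + 11 + 121))² = (-35 + 11*133)² = (-35 + 1463)² = 1428² = 2039184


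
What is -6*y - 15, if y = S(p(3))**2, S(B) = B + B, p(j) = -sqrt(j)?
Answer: -87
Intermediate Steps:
S(B) = 2*B
y = 12 (y = (2*(-sqrt(3)))**2 = (-2*sqrt(3))**2 = 12)
-6*y - 15 = -6*12 - 15 = -72 - 15 = -87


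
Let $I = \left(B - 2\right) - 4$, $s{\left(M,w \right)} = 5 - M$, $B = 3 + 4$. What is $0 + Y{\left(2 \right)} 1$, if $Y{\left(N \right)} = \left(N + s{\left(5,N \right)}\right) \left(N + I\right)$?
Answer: $6$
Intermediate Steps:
$B = 7$
$I = 1$ ($I = \left(7 - 2\right) - 4 = 5 - 4 = 1$)
$Y{\left(N \right)} = N \left(1 + N\right)$ ($Y{\left(N \right)} = \left(N + \left(5 - 5\right)\right) \left(N + 1\right) = \left(N + \left(5 - 5\right)\right) \left(1 + N\right) = \left(N + 0\right) \left(1 + N\right) = N \left(1 + N\right)$)
$0 + Y{\left(2 \right)} 1 = 0 + 2 \left(1 + 2\right) 1 = 0 + 2 \cdot 3 \cdot 1 = 0 + 6 \cdot 1 = 0 + 6 = 6$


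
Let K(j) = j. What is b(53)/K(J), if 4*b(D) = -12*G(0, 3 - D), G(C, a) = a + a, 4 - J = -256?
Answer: 15/13 ≈ 1.1538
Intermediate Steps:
J = 260 (J = 4 - 1*(-256) = 4 + 256 = 260)
G(C, a) = 2*a
b(D) = -18 + 6*D (b(D) = (-24*(3 - D))/4 = (-12*(6 - 2*D))/4 = (-72 + 24*D)/4 = -18 + 6*D)
b(53)/K(J) = (-18 + 6*53)/260 = (-18 + 318)*(1/260) = 300*(1/260) = 15/13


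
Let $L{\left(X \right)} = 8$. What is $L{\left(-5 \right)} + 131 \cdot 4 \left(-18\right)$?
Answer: $-9424$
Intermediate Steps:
$L{\left(-5 \right)} + 131 \cdot 4 \left(-18\right) = 8 + 131 \cdot 4 \left(-18\right) = 8 + 131 \left(-72\right) = 8 - 9432 = -9424$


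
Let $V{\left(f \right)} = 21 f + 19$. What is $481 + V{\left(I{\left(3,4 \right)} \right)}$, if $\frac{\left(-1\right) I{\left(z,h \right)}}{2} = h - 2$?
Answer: $416$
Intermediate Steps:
$I{\left(z,h \right)} = 4 - 2 h$ ($I{\left(z,h \right)} = - 2 \left(h - 2\right) = - 2 \left(-2 + h\right) = 4 - 2 h$)
$V{\left(f \right)} = 19 + 21 f$
$481 + V{\left(I{\left(3,4 \right)} \right)} = 481 + \left(19 + 21 \left(4 - 8\right)\right) = 481 + \left(19 + 21 \left(-4\right)\right) = 481 + \left(19 - 84\right) = 481 - 65 = 416$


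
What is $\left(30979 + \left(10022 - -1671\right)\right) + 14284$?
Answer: $56956$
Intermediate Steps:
$\left(30979 + \left(10022 - -1671\right)\right) + 14284 = \left(30979 + \left(10022 + 1671\right)\right) + 14284 = \left(30979 + 11693\right) + 14284 = 42672 + 14284 = 56956$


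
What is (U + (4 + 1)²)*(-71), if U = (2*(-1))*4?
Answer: -1207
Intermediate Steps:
U = -8 (U = -2*4 = -8)
(U + (4 + 1)²)*(-71) = (-8 + (4 + 1)²)*(-71) = (-8 + 5²)*(-71) = (-8 + 25)*(-71) = 17*(-71) = -1207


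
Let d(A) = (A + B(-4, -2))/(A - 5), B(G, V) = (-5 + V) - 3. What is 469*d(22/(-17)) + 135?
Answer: 104493/107 ≈ 976.57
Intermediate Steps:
B(G, V) = -8 + V
d(A) = (-10 + A)/(-5 + A) (d(A) = (A + (-8 - 2))/(A - 5) = (A - 10)/(-5 + A) = (-10 + A)/(-5 + A))
469*d(22/(-17)) + 135 = 469*((-10 + 22/(-17))/(-5 + 22/(-17))) + 135 = 469*((-10 + 22*(-1/17))/(-5 + 22*(-1/17))) + 135 = 469*((-10 - 22/17)/(-5 - 22/17)) + 135 = 469*(-192/17/(-107/17)) + 135 = 469*(-17/107*(-192/17)) + 135 = 469*(192/107) + 135 = 90048/107 + 135 = 104493/107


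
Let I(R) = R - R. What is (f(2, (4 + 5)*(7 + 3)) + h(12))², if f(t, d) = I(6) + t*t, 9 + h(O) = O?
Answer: 49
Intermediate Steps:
I(R) = 0
h(O) = -9 + O
f(t, d) = t² (f(t, d) = 0 + t*t = 0 + t² = t²)
(f(2, (4 + 5)*(7 + 3)) + h(12))² = (2² + (-9 + 12))² = (4 + 3)² = 7² = 49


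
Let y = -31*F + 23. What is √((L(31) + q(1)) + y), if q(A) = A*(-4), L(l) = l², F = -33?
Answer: √2003 ≈ 44.755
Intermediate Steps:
q(A) = -4*A
y = 1046 (y = -31*(-33) + 23 = 1023 + 23 = 1046)
√((L(31) + q(1)) + y) = √((31² - 4*1) + 1046) = √((961 - 4) + 1046) = √(957 + 1046) = √2003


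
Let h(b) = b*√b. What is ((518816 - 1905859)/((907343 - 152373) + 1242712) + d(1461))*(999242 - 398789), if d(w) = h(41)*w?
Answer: -277618043493/665894 + 35967735153*√41 ≈ 2.3031e+11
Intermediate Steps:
h(b) = b^(3/2)
d(w) = 41*w*√41 (d(w) = 41^(3/2)*w = (41*√41)*w = 41*w*√41)
((518816 - 1905859)/((907343 - 152373) + 1242712) + d(1461))*(999242 - 398789) = ((518816 - 1905859)/((907343 - 152373) + 1242712) + 41*1461*√41)*(999242 - 398789) = (-1387043/(754970 + 1242712) + 59901*√41)*600453 = (-1387043/1997682 + 59901*√41)*600453 = -277618043493/665894 + 35967735153*√41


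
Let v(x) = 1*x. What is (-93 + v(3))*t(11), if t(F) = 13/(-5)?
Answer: 234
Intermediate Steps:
v(x) = x
t(F) = -13/5 (t(F) = 13*(-⅕) = -13/5)
(-93 + v(3))*t(11) = (-93 + 3)*(-13/5) = -90*(-13/5) = 234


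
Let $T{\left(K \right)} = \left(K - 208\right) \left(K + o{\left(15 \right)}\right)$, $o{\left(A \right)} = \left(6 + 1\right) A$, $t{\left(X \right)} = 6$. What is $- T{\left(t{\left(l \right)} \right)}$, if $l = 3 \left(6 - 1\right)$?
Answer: $22422$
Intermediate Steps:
$l = 15$ ($l = 3 \cdot 5 = 15$)
$o{\left(A \right)} = 7 A$
$T{\left(K \right)} = \left(-208 + K\right) \left(105 + K\right)$ ($T{\left(K \right)} = \left(K - 208\right) \left(K + 7 \cdot 15\right) = \left(-208 + K\right) \left(K + 105\right) = \left(-208 + K\right) \left(105 + K\right)$)
$- T{\left(t{\left(l \right)} \right)} = - (-21840 + 6^{2} - 618) = - (-21840 + 36 - 618) = \left(-1\right) \left(-22422\right) = 22422$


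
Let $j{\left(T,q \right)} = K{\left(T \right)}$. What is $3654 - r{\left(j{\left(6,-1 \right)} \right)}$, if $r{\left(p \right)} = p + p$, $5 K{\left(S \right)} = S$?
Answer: $\frac{18258}{5} \approx 3651.6$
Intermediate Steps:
$K{\left(S \right)} = \frac{S}{5}$
$j{\left(T,q \right)} = \frac{T}{5}$
$r{\left(p \right)} = 2 p$
$3654 - r{\left(j{\left(6,-1 \right)} \right)} = 3654 - 2 \cdot \frac{1}{5} \cdot 6 = 3654 - 2 \cdot \frac{6}{5} = 3654 - \frac{12}{5} = \frac{18258}{5}$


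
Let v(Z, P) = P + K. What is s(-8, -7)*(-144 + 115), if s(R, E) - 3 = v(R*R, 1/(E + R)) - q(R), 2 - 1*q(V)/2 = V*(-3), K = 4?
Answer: -22156/15 ≈ -1477.1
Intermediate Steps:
v(Z, P) = 4 + P (v(Z, P) = P + 4 = 4 + P)
q(V) = 4 + 6*V (q(V) = 4 - 2*V*(-3) = 4 - (-6)*V = 4 + 6*V)
s(R, E) = 3 + 1/(E + R) - 6*R (s(R, E) = 3 + ((4 + 1/(E + R)) - (4 + 6*R)) = 3 + ((4 + 1/(E + R)) + (-4 - 6*R)) = 3 + (1/(E + R) - 6*R) = 3 + 1/(E + R) - 6*R)
s(-8, -7)*(-144 + 115) = ((1 + 3*(1 - 2*(-8))*(-7 - 8))/(-7 - 8))*(-144 + 115) = ((1 + 3*(1 + 16)*(-15))/(-15))*(-29) = -(1 + 3*17*(-15))/15*(-29) = -(1 - 765)/15*(-29) = -1/15*(-764)*(-29) = (764/15)*(-29) = -22156/15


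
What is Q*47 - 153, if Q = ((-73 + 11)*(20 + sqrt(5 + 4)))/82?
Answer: -39784/41 ≈ -970.34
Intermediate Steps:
Q = -713/41 (Q = -62*(20 + sqrt(9))*(1/82) = -62*(20 + 3)*(1/82) = -62*23*(1/82) = -1426*1/82 = -713/41 ≈ -17.390)
Q*47 - 153 = -713/41*47 - 153 = -33511/41 - 153 = -39784/41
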